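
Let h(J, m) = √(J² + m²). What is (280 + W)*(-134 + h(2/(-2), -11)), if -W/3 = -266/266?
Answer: -37922 + 283*√122 ≈ -34796.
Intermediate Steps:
W = 3 (W = -(-798)/266 = -3*(-1) = 3)
(280 + W)*(-134 + h(2/(-2), -11)) = (280 + 3)*(-134 + √((2/(-2))² + (-11)²)) = 283*(-134 + √((2*(-½))² + 121)) = 283*(-134 + √((-1)² + 121)) = 283*(-134 + √(1 + 121)) = 283*(-134 + √122) = -37922 + 283*√122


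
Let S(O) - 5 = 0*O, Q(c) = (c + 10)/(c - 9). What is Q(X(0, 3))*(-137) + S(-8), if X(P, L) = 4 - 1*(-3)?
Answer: 2339/2 ≈ 1169.5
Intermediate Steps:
X(P, L) = 7 (X(P, L) = 4 + 3 = 7)
Q(c) = (10 + c)/(-9 + c)
S(O) = 5 (S(O) = 5 + 0*O = 5 + 0 = 5)
Q(X(0, 3))*(-137) + S(-8) = ((10 + 7)/(-9 + 7))*(-137) + 5 = (17/(-2))*(-137) + 5 = -½*17*(-137) + 5 = -17/2*(-137) + 5 = 2329/2 + 5 = 2339/2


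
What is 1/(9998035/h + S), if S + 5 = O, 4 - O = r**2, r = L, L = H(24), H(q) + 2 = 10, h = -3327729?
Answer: -3327729/226300420 ≈ -0.014705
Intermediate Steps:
H(q) = 8 (H(q) = -2 + 10 = 8)
L = 8
r = 8
O = -60 (O = 4 - 1*8**2 = 4 - 1*64 = 4 - 64 = -60)
S = -65 (S = -5 - 60 = -65)
1/(9998035/h + S) = 1/(9998035/(-3327729) - 65) = 1/(9998035*(-1/3327729) - 65) = 1/(-9998035/3327729 - 65) = 1/(-226300420/3327729) = -3327729/226300420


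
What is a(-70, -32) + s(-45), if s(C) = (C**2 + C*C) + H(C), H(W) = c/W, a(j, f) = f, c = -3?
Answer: 60271/15 ≈ 4018.1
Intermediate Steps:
H(W) = -3/W
s(C) = -3/C + 2*C**2 (s(C) = (C**2 + C*C) - 3/C = (C**2 + C**2) - 3/C = 2*C**2 - 3/C = -3/C + 2*C**2)
a(-70, -32) + s(-45) = -32 + (-3 + 2*(-45)**3)/(-45) = -32 - (-3 + 2*(-91125))/45 = -32 - (-3 - 182250)/45 = -32 - 1/45*(-182253) = -32 + 60751/15 = 60271/15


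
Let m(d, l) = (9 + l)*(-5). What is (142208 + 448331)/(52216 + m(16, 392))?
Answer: 590539/50211 ≈ 11.761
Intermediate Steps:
m(d, l) = -45 - 5*l
(142208 + 448331)/(52216 + m(16, 392)) = (142208 + 448331)/(52216 + (-45 - 5*392)) = 590539/(52216 + (-45 - 1960)) = 590539/(52216 - 2005) = 590539/50211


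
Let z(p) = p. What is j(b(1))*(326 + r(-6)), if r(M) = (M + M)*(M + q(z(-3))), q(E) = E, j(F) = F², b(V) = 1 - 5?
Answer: 6944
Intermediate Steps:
b(V) = -4
r(M) = 2*M*(-3 + M) (r(M) = (M + M)*(M - 3) = (2*M)*(-3 + M) = 2*M*(-3 + M))
j(b(1))*(326 + r(-6)) = (-4)²*(326 + 2*(-6)*(-3 - 6)) = 16*(326 + 2*(-6)*(-9)) = 16*(326 + 108) = 16*434 = 6944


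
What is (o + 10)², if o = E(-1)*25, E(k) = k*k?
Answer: 1225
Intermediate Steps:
E(k) = k²
o = 25 (o = (-1)²*25 = 1*25 = 25)
(o + 10)² = (25 + 10)² = 35² = 1225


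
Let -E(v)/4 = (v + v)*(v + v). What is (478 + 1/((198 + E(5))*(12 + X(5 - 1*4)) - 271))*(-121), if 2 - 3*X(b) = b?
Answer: -479303143/8287 ≈ -57838.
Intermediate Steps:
E(v) = -16*v² (E(v) = -4*(v + v)*(v + v) = -4*2*v*2*v = -16*v²)
X(b) = ⅔ - b/3
(478 + 1/((198 + E(5))*(12 + X(5 - 1*4)) - 271))*(-121) = (478 + 1/((198 - 16*5²)*(12 + (⅔ - (5 - 1*4)/3)) - 271))*(-121) = (478 + 1/((198 - 16*25)*(12 + (⅔ - (5 - 4)/3)) - 271))*(-121) = (478 + 1/((198 - 400)*(12 + (⅔ - ⅓*1)) - 271))*(-121) = (478 + 1/(-202*(12 + (⅔ - ⅓)) - 271))*(-121) = (478 + 1/(-202*(12 + ⅓) - 271))*(-121) = (478 + 1/(-202*37/3 - 271))*(-121) = (478 + 1/(-7474/3 - 271))*(-121) = (478 + 1/(-8287/3))*(-121) = (478 - 3/8287)*(-121) = (3961183/8287)*(-121) = -479303143/8287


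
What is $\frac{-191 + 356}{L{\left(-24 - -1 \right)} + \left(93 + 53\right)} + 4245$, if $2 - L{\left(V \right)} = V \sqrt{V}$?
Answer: $\frac{48218605}{11357} - \frac{1265 i \sqrt{23}}{11357} \approx 4245.7 - 0.53418 i$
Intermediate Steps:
$L{\left(V \right)} = 2 - V^{\frac{3}{2}}$ ($L{\left(V \right)} = 2 - V \sqrt{V} = 2 - V^{\frac{3}{2}}$)
$\frac{-191 + 356}{L{\left(-24 - -1 \right)} + \left(93 + 53\right)} + 4245 = \frac{-191 + 356}{\left(2 - \left(-24 - -1\right)^{\frac{3}{2}}\right) + \left(93 + 53\right)} + 4245 = \frac{165}{\left(2 - \left(-24 + 1\right)^{\frac{3}{2}}\right) + 146} + 4245 = \frac{165}{\left(2 - \left(-23\right)^{\frac{3}{2}}\right) + 146} + 4245 = \frac{165}{\left(2 - - 23 i \sqrt{23}\right) + 146} + 4245 = \frac{165}{\left(2 + 23 i \sqrt{23}\right) + 146} + 4245 = \frac{165}{148 + 23 i \sqrt{23}} + 4245 = 4245 + \frac{165}{148 + 23 i \sqrt{23}}$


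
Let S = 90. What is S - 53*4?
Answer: -122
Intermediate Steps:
S - 53*4 = 90 - 53*4 = 90 - 212 = -122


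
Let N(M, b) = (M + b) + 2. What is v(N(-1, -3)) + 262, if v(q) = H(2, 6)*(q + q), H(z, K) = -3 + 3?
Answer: 262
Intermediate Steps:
H(z, K) = 0
N(M, b) = 2 + M + b
v(q) = 0 (v(q) = 0*(q + q) = 0*(2*q) = 0)
v(N(-1, -3)) + 262 = 0 + 262 = 262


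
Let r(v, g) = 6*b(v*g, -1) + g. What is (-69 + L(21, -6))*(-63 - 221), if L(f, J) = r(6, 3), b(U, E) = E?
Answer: 20448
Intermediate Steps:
r(v, g) = -6 + g (r(v, g) = 6*(-1) + g = -6 + g)
L(f, J) = -3 (L(f, J) = -6 + 3 = -3)
(-69 + L(21, -6))*(-63 - 221) = (-69 - 3)*(-63 - 221) = -72*(-284) = 20448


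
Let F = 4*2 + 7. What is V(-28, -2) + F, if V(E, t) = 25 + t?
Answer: 38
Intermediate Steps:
F = 15 (F = 8 + 7 = 15)
V(-28, -2) + F = (25 - 2) + 15 = 23 + 15 = 38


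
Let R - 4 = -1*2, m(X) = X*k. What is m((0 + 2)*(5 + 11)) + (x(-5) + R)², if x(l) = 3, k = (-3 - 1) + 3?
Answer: -7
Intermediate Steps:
k = -1 (k = -4 + 3 = -1)
m(X) = -X (m(X) = X*(-1) = -X)
R = 2 (R = 4 - 1*2 = 4 - 2 = 2)
m((0 + 2)*(5 + 11)) + (x(-5) + R)² = -(0 + 2)*(5 + 11) + (3 + 2)² = -2*16 + 5² = -1*32 + 25 = -32 + 25 = -7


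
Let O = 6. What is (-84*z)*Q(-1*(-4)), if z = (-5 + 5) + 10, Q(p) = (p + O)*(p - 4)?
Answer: 0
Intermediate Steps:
Q(p) = (-4 + p)*(6 + p) (Q(p) = (p + 6)*(p - 4) = (6 + p)*(-4 + p) = (-4 + p)*(6 + p))
z = 10 (z = 0 + 10 = 10)
(-84*z)*Q(-1*(-4)) = (-84*10)*(-24 + (-1*(-4))² + 2*(-1*(-4))) = -840*(-24 + 4² + 2*4) = -840*(-24 + 16 + 8) = -840*0 = 0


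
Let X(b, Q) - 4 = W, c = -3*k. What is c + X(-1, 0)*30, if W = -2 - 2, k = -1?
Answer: 3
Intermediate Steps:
c = 3 (c = -3*(-1) = 3)
W = -4
X(b, Q) = 0 (X(b, Q) = 4 - 4 = 0)
c + X(-1, 0)*30 = 3 + 0*30 = 3 + 0 = 3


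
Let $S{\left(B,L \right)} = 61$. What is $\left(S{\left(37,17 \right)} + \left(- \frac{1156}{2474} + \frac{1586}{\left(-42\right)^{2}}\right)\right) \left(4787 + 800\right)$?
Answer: $\frac{374464311553}{1091034} \approx 3.4322 \cdot 10^{5}$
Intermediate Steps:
$\left(S{\left(37,17 \right)} + \left(- \frac{1156}{2474} + \frac{1586}{\left(-42\right)^{2}}\right)\right) \left(4787 + 800\right) = \left(61 + \left(- \frac{1156}{2474} + \frac{1586}{\left(-42\right)^{2}}\right)\right) \left(4787 + 800\right) = \left(61 + \left(\left(-1156\right) \frac{1}{2474} + \frac{1586}{1764}\right)\right) 5587 = \left(61 + \left(- \frac{578}{1237} + 1586 \cdot \frac{1}{1764}\right)\right) 5587 = \left(61 + \left(- \frac{578}{1237} + \frac{793}{882}\right)\right) 5587 = \left(61 + \frac{471145}{1091034}\right) 5587 = \frac{67024219}{1091034} \cdot 5587 = \frac{374464311553}{1091034}$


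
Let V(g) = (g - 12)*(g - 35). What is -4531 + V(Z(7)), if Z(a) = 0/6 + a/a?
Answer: -4157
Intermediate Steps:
Z(a) = 1 (Z(a) = 0*(1/6) + 1 = 0 + 1 = 1)
V(g) = (-35 + g)*(-12 + g) (V(g) = (-12 + g)*(-35 + g) = (-35 + g)*(-12 + g))
-4531 + V(Z(7)) = -4531 + (420 + 1**2 - 47*1) = -4531 + (420 + 1 - 47) = -4531 + 374 = -4157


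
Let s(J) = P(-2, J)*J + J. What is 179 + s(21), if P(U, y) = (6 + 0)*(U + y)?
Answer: 2594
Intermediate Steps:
P(U, y) = 6*U + 6*y (P(U, y) = 6*(U + y) = 6*U + 6*y)
s(J) = J + J*(-12 + 6*J) (s(J) = (6*(-2) + 6*J)*J + J = (-12 + 6*J)*J + J = J*(-12 + 6*J) + J = J + J*(-12 + 6*J))
179 + s(21) = 179 + 21*(-11 + 6*21) = 179 + 21*(-11 + 126) = 179 + 21*115 = 179 + 2415 = 2594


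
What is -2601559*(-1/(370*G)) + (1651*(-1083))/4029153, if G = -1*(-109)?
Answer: 3469989292879/54165246830 ≈ 64.063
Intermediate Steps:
G = 109
-2601559*(-1/(370*G)) + (1651*(-1083))/4029153 = -2601559/(-5*74*109) + (1651*(-1083))/4029153 = -2601559/((-370*109)) - 1788033*1/4029153 = -2601559/(-40330) - 596011/1343051 = -2601559*(-1/40330) - 596011/1343051 = 2601559/40330 - 596011/1343051 = 3469989292879/54165246830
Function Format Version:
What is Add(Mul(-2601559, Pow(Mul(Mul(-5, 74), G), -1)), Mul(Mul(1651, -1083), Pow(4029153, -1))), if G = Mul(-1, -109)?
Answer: Rational(3469989292879, 54165246830) ≈ 64.063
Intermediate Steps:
G = 109
Add(Mul(-2601559, Pow(Mul(Mul(-5, 74), G), -1)), Mul(Mul(1651, -1083), Pow(4029153, -1))) = Add(Mul(-2601559, Pow(Mul(Mul(-5, 74), 109), -1)), Mul(Mul(1651, -1083), Pow(4029153, -1))) = Add(Mul(-2601559, Pow(Mul(-370, 109), -1)), Mul(-1788033, Rational(1, 4029153))) = Add(Mul(-2601559, Pow(-40330, -1)), Rational(-596011, 1343051)) = Add(Mul(-2601559, Rational(-1, 40330)), Rational(-596011, 1343051)) = Add(Rational(2601559, 40330), Rational(-596011, 1343051)) = Rational(3469989292879, 54165246830)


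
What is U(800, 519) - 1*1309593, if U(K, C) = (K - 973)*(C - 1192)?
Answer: -1193164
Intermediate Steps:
U(K, C) = (-1192 + C)*(-973 + K) (U(K, C) = (-973 + K)*(-1192 + C) = (-1192 + C)*(-973 + K))
U(800, 519) - 1*1309593 = (1159816 - 1192*800 - 973*519 + 519*800) - 1*1309593 = (1159816 - 953600 - 504987 + 415200) - 1309593 = 116429 - 1309593 = -1193164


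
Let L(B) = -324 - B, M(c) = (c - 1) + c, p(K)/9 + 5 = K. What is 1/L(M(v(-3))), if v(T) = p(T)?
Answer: -1/179 ≈ -0.0055866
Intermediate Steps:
p(K) = -45 + 9*K
v(T) = -45 + 9*T
M(c) = -1 + 2*c (M(c) = (-1 + c) + c = -1 + 2*c)
1/L(M(v(-3))) = 1/(-324 - (-1 + 2*(-45 + 9*(-3)))) = 1/(-324 - (-1 + 2*(-45 - 27))) = 1/(-324 - (-1 + 2*(-72))) = 1/(-324 - (-1 - 144)) = 1/(-324 - 1*(-145)) = 1/(-324 + 145) = 1/(-179) = -1/179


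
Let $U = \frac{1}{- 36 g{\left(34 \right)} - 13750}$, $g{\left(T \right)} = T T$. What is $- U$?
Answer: $\frac{1}{55366} \approx 1.8062 \cdot 10^{-5}$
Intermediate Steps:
$g{\left(T \right)} = T^{2}$
$U = - \frac{1}{55366}$ ($U = \frac{1}{- 36 \cdot 34^{2} - 13750} = \frac{1}{\left(-36\right) 1156 - 13750} = \frac{1}{-41616 - 13750} = \frac{1}{-55366} = - \frac{1}{55366} \approx -1.8062 \cdot 10^{-5}$)
$- U = \left(-1\right) \left(- \frac{1}{55366}\right) = \frac{1}{55366}$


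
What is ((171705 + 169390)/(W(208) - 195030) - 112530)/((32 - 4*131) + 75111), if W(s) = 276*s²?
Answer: -1321758358925/876462387246 ≈ -1.5081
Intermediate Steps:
((171705 + 169390)/(W(208) - 195030) - 112530)/((32 - 4*131) + 75111) = ((171705 + 169390)/(276*208² - 195030) - 112530)/((32 - 4*131) + 75111) = (341095/(276*43264 - 195030) - 112530)/((32 - 524) + 75111) = (341095/(11940864 - 195030) - 112530)/(-492 + 75111) = (341095/11745834 - 112530)/74619 = (341095*(1/11745834) - 112530)*(1/74619) = (341095/11745834 - 112530)*(1/74619) = -1321758358925/11745834*1/74619 = -1321758358925/876462387246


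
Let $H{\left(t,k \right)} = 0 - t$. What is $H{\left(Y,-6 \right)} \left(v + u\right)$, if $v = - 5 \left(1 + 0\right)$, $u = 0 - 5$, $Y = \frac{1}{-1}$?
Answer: $-10$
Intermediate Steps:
$Y = -1$
$H{\left(t,k \right)} = - t$
$u = -5$
$v = -5$ ($v = \left(-5\right) 1 = -5$)
$H{\left(Y,-6 \right)} \left(v + u\right) = \left(-1\right) \left(-1\right) \left(-5 - 5\right) = 1 \left(-10\right) = -10$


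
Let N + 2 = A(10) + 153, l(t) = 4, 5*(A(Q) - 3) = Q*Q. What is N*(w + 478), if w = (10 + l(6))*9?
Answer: 105096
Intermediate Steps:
A(Q) = 3 + Q²/5 (A(Q) = 3 + (Q*Q)/5 = 3 + Q²/5)
w = 126 (w = (10 + 4)*9 = 14*9 = 126)
N = 174 (N = -2 + ((3 + (⅕)*10²) + 153) = -2 + ((3 + (⅕)*100) + 153) = -2 + ((3 + 20) + 153) = -2 + (23 + 153) = -2 + 176 = 174)
N*(w + 478) = 174*(126 + 478) = 174*604 = 105096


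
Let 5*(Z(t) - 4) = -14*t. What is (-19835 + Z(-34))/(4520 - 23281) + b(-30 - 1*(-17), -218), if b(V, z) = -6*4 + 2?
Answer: -1965031/93805 ≈ -20.948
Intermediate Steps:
b(V, z) = -22 (b(V, z) = -24 + 2 = -22)
Z(t) = 4 - 14*t/5 (Z(t) = 4 + (-14*t)/5 = 4 - 14*t/5)
(-19835 + Z(-34))/(4520 - 23281) + b(-30 - 1*(-17), -218) = (-19835 + (4 - 14/5*(-34)))/(4520 - 23281) - 22 = (-19835 + (4 + 476/5))/(-18761) - 22 = (-19835 + 496/5)*(-1/18761) - 22 = -98679/5*(-1/18761) - 22 = 98679/93805 - 22 = -1965031/93805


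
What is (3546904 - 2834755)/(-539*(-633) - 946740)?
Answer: -237383/201851 ≈ -1.1760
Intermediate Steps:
(3546904 - 2834755)/(-539*(-633) - 946740) = 712149/(341187 - 946740) = 712149/(-605553) = 712149*(-1/605553) = -237383/201851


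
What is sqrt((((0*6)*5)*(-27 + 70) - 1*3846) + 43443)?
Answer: sqrt(39597) ≈ 198.99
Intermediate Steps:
sqrt((((0*6)*5)*(-27 + 70) - 1*3846) + 43443) = sqrt(((0*5)*43 - 3846) + 43443) = sqrt((0*43 - 3846) + 43443) = sqrt((0 - 3846) + 43443) = sqrt(-3846 + 43443) = sqrt(39597)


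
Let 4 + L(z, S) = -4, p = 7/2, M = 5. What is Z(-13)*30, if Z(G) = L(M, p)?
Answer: -240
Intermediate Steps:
p = 7/2 (p = 7*(½) = 7/2 ≈ 3.5000)
L(z, S) = -8 (L(z, S) = -4 - 4 = -8)
Z(G) = -8
Z(-13)*30 = -8*30 = -240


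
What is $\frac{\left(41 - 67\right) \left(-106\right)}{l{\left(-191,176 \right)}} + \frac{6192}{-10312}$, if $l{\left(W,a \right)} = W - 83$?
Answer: $- \frac{1882280}{176593} \approx -10.659$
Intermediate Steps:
$l{\left(W,a \right)} = -83 + W$
$\frac{\left(41 - 67\right) \left(-106\right)}{l{\left(-191,176 \right)}} + \frac{6192}{-10312} = \frac{\left(41 - 67\right) \left(-106\right)}{-83 - 191} + \frac{6192}{-10312} = \frac{\left(-26\right) \left(-106\right)}{-274} + 6192 \left(- \frac{1}{10312}\right) = 2756 \left(- \frac{1}{274}\right) - \frac{774}{1289} = - \frac{1378}{137} - \frac{774}{1289} = - \frac{1882280}{176593}$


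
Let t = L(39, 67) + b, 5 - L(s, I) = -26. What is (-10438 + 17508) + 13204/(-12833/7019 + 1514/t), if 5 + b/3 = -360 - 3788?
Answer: 25451014686/85057645 ≈ 299.22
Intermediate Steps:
b = -12459 (b = -15 + 3*(-360 - 3788) = -15 + 3*(-4148) = -15 - 12444 = -12459)
L(s, I) = 31 (L(s, I) = 5 - 1*(-26) = 5 + 26 = 31)
t = -12428 (t = 31 - 12459 = -12428)
(-10438 + 17508) + 13204/(-12833/7019 + 1514/t) = (-10438 + 17508) + 13204/(-12833/7019 + 1514/(-12428)) = 7070 + 13204/(-12833*1/7019 + 1514*(-1/12428)) = 7070 + 13204/(-12833/7019 - 757/6214) = 7070 + 13204/(-85057645/43616066) = 7070 + 13204*(-43616066/85057645) = 7070 - 575906535464/85057645 = 25451014686/85057645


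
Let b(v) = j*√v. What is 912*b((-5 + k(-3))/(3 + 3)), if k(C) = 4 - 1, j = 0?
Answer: 0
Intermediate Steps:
k(C) = 3
b(v) = 0 (b(v) = 0*√v = 0)
912*b((-5 + k(-3))/(3 + 3)) = 912*0 = 0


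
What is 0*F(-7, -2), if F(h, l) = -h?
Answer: 0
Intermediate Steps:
0*F(-7, -2) = 0*(-1*(-7)) = 0*7 = 0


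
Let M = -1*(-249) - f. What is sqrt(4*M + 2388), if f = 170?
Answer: 52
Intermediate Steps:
M = 79 (M = -1*(-249) - 1*170 = 249 - 170 = 79)
sqrt(4*M + 2388) = sqrt(4*79 + 2388) = sqrt(316 + 2388) = sqrt(2704) = 52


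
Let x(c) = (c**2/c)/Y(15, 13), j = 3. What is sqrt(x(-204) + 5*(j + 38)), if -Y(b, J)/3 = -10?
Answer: sqrt(4955)/5 ≈ 14.078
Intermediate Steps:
Y(b, J) = 30 (Y(b, J) = -3*(-10) = 30)
x(c) = c/30 (x(c) = (c**2/c)/30 = c*(1/30) = c/30)
sqrt(x(-204) + 5*(j + 38)) = sqrt((1/30)*(-204) + 5*(3 + 38)) = sqrt(-34/5 + 5*41) = sqrt(-34/5 + 205) = sqrt(991/5) = sqrt(4955)/5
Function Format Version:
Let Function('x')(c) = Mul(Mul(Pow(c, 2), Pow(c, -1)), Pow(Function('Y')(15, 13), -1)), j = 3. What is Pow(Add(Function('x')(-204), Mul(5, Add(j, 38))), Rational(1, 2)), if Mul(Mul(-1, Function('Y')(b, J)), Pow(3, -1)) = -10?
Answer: Mul(Rational(1, 5), Pow(4955, Rational(1, 2))) ≈ 14.078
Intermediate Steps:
Function('Y')(b, J) = 30 (Function('Y')(b, J) = Mul(-3, -10) = 30)
Function('x')(c) = Mul(Rational(1, 30), c) (Function('x')(c) = Mul(Mul(Pow(c, 2), Pow(c, -1)), Pow(30, -1)) = Mul(c, Rational(1, 30)) = Mul(Rational(1, 30), c))
Pow(Add(Function('x')(-204), Mul(5, Add(j, 38))), Rational(1, 2)) = Pow(Add(Mul(Rational(1, 30), -204), Mul(5, Add(3, 38))), Rational(1, 2)) = Pow(Add(Rational(-34, 5), Mul(5, 41)), Rational(1, 2)) = Pow(Add(Rational(-34, 5), 205), Rational(1, 2)) = Pow(Rational(991, 5), Rational(1, 2)) = Mul(Rational(1, 5), Pow(4955, Rational(1, 2)))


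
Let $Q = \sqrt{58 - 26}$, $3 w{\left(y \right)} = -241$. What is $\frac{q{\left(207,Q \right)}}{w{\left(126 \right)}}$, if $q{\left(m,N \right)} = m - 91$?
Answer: $- \frac{348}{241} \approx -1.444$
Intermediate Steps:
$w{\left(y \right)} = - \frac{241}{3}$ ($w{\left(y \right)} = \frac{1}{3} \left(-241\right) = - \frac{241}{3}$)
$Q = 4 \sqrt{2}$ ($Q = \sqrt{32} = 4 \sqrt{2} \approx 5.6569$)
$q{\left(m,N \right)} = -91 + m$
$\frac{q{\left(207,Q \right)}}{w{\left(126 \right)}} = \frac{-91 + 207}{- \frac{241}{3}} = 116 \left(- \frac{3}{241}\right) = - \frac{348}{241}$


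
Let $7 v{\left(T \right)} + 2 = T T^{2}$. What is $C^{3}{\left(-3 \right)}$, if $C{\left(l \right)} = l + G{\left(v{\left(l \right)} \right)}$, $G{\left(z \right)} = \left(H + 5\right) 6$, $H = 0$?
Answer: $19683$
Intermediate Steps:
$v{\left(T \right)} = - \frac{2}{7} + \frac{T^{3}}{7}$ ($v{\left(T \right)} = - \frac{2}{7} + \frac{T T^{2}}{7} = - \frac{2}{7} + \frac{T^{3}}{7}$)
$G{\left(z \right)} = 30$ ($G{\left(z \right)} = \left(0 + 5\right) 6 = 5 \cdot 6 = 30$)
$C{\left(l \right)} = 30 + l$ ($C{\left(l \right)} = l + 30 = 30 + l$)
$C^{3}{\left(-3 \right)} = \left(30 - 3\right)^{3} = 27^{3} = 19683$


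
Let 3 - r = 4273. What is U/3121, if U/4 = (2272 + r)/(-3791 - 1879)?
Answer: 148/327705 ≈ 0.00045163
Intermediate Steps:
r = -4270 (r = 3 - 1*4273 = 3 - 4273 = -4270)
U = 148/105 (U = 4*((2272 - 4270)/(-3791 - 1879)) = 4*(-1998/(-5670)) = 4*(-1998*(-1/5670)) = 4*(37/105) = 148/105 ≈ 1.4095)
U/3121 = (148/105)/3121 = (148/105)*(1/3121) = 148/327705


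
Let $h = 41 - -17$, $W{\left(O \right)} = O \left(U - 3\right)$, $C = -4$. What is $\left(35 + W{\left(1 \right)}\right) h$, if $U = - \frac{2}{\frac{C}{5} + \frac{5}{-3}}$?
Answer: $\frac{70412}{37} \approx 1903.0$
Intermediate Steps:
$U = \frac{30}{37}$ ($U = - \frac{2}{- \frac{4}{5} + \frac{5}{-3}} = - \frac{2}{\left(-4\right) \frac{1}{5} + 5 \left(- \frac{1}{3}\right)} = - \frac{2}{- \frac{4}{5} - \frac{5}{3}} = - \frac{2}{- \frac{37}{15}} = \left(-2\right) \left(- \frac{15}{37}\right) = \frac{30}{37} \approx 0.81081$)
$W{\left(O \right)} = - \frac{81 O}{37}$ ($W{\left(O \right)} = O \left(\frac{30}{37} - 3\right) = O \left(- \frac{81}{37}\right) = - \frac{81 O}{37}$)
$h = 58$ ($h = 41 + 17 = 58$)
$\left(35 + W{\left(1 \right)}\right) h = \left(35 - \frac{81}{37}\right) 58 = \frac{1214}{37} \cdot 58 = \frac{70412}{37}$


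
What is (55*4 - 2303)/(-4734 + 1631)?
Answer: 2083/3103 ≈ 0.67129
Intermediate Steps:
(55*4 - 2303)/(-4734 + 1631) = (220 - 2303)/(-3103) = -2083*(-1/3103) = 2083/3103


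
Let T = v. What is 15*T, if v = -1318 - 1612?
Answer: -43950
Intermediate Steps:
v = -2930
T = -2930
15*T = 15*(-2930) = -43950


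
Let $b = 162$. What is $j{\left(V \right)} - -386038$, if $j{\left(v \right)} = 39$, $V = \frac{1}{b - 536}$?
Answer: $386077$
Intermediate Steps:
$V = - \frac{1}{374}$ ($V = \frac{1}{162 - 536} = \frac{1}{-374} = - \frac{1}{374} \approx -0.0026738$)
$j{\left(V \right)} - -386038 = 39 - -386038 = 39 + 386038 = 386077$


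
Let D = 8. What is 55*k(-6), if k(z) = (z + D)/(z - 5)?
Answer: -10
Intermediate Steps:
k(z) = (8 + z)/(-5 + z) (k(z) = (z + 8)/(z - 5) = (8 + z)/(-5 + z))
55*k(-6) = 55*((8 - 6)/(-5 - 6)) = 55*(2/(-11)) = 55*(-1/11*2) = 55*(-2/11) = -10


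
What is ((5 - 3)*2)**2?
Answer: 16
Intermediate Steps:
((5 - 3)*2)**2 = (2*2)**2 = 4**2 = 16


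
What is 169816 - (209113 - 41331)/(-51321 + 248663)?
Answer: 16755830645/98671 ≈ 1.6982e+5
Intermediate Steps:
169816 - (209113 - 41331)/(-51321 + 248663) = 169816 - 167782/197342 = 169816 - 1*83891/98671 = 169816 - 83891/98671 = 16755830645/98671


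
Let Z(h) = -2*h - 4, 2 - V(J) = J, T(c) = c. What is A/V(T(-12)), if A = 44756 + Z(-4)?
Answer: 22380/7 ≈ 3197.1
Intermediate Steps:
V(J) = 2 - J
Z(h) = -4 - 2*h
A = 44760 (A = 44756 + (-4 - 2*(-4)) = 44756 + (-4 + 8) = 44756 + 4 = 44760)
A/V(T(-12)) = 44760/(2 - 1*(-12)) = 44760/(2 + 12) = 44760/14 = 44760*(1/14) = 22380/7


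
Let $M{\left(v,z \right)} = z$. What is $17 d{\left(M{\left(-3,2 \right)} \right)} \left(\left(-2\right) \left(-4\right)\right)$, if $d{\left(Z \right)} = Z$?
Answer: $272$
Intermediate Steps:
$17 d{\left(M{\left(-3,2 \right)} \right)} \left(\left(-2\right) \left(-4\right)\right) = 17 \cdot 2 \left(\left(-2\right) \left(-4\right)\right) = 34 \cdot 8 = 272$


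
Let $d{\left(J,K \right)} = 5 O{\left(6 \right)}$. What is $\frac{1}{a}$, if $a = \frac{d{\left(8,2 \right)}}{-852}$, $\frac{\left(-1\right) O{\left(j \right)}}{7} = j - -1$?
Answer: $\frac{852}{245} \approx 3.4776$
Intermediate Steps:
$O{\left(j \right)} = -7 - 7 j$ ($O{\left(j \right)} = - 7 \left(j - -1\right) = - 7 \left(j + 1\right) = - 7 \left(1 + j\right) = -7 - 7 j$)
$d{\left(J,K \right)} = -245$ ($d{\left(J,K \right)} = 5 \left(-7 - 42\right) = 5 \left(-49\right) = -245$)
$a = \frac{245}{852}$ ($a = - \frac{245}{-852} = \left(-245\right) \left(- \frac{1}{852}\right) = \frac{245}{852} \approx 0.28756$)
$\frac{1}{a} = \frac{1}{\frac{245}{852}} = \frac{852}{245}$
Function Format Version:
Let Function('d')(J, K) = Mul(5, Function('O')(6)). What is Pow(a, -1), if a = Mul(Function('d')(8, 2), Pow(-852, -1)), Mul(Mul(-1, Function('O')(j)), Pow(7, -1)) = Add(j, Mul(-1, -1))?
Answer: Rational(852, 245) ≈ 3.4776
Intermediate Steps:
Function('O')(j) = Add(-7, Mul(-7, j)) (Function('O')(j) = Mul(-7, Add(j, Mul(-1, -1))) = Mul(-7, Add(j, 1)) = Mul(-7, Add(1, j)) = Add(-7, Mul(-7, j)))
Function('d')(J, K) = -245 (Function('d')(J, K) = Mul(5, Add(-7, Mul(-7, 6))) = Mul(5, Add(-7, -42)) = Mul(5, -49) = -245)
a = Rational(245, 852) (a = Mul(-245, Pow(-852, -1)) = Mul(-245, Rational(-1, 852)) = Rational(245, 852) ≈ 0.28756)
Pow(a, -1) = Pow(Rational(245, 852), -1) = Rational(852, 245)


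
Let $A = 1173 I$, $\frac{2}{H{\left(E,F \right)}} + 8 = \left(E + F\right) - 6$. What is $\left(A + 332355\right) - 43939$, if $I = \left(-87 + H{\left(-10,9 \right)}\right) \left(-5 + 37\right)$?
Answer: $- \frac{14911104}{5} \approx -2.9822 \cdot 10^{6}$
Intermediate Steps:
$H{\left(E,F \right)} = \frac{2}{-14 + E + F}$ ($H{\left(E,F \right)} = \frac{2}{-8 - \left(6 - E - F\right)} = \frac{2}{-8 + \left(-6 + E + F\right)} = \frac{2}{-14 + E + F}$)
$I = - \frac{41824}{15}$ ($I = \left(-87 + \frac{2}{-14 - 10 + 9}\right) \left(-5 + 37\right) = \left(-87 + \frac{2}{-15}\right) 32 = \left(-87 + 2 \left(- \frac{1}{15}\right)\right) 32 = \left(-87 - \frac{2}{15}\right) 32 = \left(- \frac{1307}{15}\right) 32 = - \frac{41824}{15} \approx -2788.3$)
$A = - \frac{16353184}{5}$ ($A = 1173 \left(- \frac{41824}{15}\right) = - \frac{16353184}{5} \approx -3.2706 \cdot 10^{6}$)
$\left(A + 332355\right) - 43939 = \left(- \frac{16353184}{5} + 332355\right) - 43939 = - \frac{14691409}{5} - 43939 = - \frac{14911104}{5}$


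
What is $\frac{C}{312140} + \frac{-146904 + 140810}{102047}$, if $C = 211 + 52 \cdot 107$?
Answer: $- \frac{23870177}{579144556} \approx -0.041216$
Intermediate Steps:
$C = 5775$ ($C = 211 + 5564 = 5775$)
$\frac{C}{312140} + \frac{-146904 + 140810}{102047} = \frac{5775}{312140} + \frac{-146904 + 140810}{102047} = 5775 \cdot \frac{1}{312140} - \frac{554}{9277} = \frac{1155}{62428} - \frac{554}{9277} = - \frac{23870177}{579144556}$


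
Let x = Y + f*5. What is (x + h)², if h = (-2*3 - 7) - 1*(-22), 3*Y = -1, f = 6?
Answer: 13456/9 ≈ 1495.1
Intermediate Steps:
Y = -⅓ (Y = (⅓)*(-1) = -⅓ ≈ -0.33333)
h = 9 (h = (-6 - 7) + 22 = -13 + 22 = 9)
x = 89/3 (x = -⅓ + 6*5 = -⅓ + 30 = 89/3 ≈ 29.667)
(x + h)² = (89/3 + 9)² = (116/3)² = 13456/9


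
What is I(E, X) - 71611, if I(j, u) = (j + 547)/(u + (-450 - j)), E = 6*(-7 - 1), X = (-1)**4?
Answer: -28716510/401 ≈ -71612.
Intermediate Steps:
X = 1
E = -48 (E = 6*(-8) = -48)
I(j, u) = (547 + j)/(-450 + u - j)
I(E, X) - 71611 = (547 - 48)/(-450 + 1 - 1*(-48)) - 71611 = 499/(-450 + 1 + 48) - 71611 = 499/(-401) - 71611 = -1/401*499 - 71611 = -499/401 - 71611 = -28716510/401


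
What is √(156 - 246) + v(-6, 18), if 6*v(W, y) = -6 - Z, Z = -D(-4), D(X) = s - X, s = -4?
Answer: -1 + 3*I*√10 ≈ -1.0 + 9.4868*I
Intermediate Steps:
D(X) = -4 - X
Z = 0 (Z = -(-4 - 1*(-4)) = -(-4 + 4) = -1*0 = 0)
v(W, y) = -1 (v(W, y) = (-6 - 1*0)/6 = (-6 + 0)/6 = (⅙)*(-6) = -1)
√(156 - 246) + v(-6, 18) = √(156 - 246) - 1 = √(-90) - 1 = 3*I*√10 - 1 = -1 + 3*I*√10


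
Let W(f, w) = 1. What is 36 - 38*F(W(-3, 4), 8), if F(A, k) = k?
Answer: -268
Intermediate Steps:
36 - 38*F(W(-3, 4), 8) = 36 - 38*8 = 36 - 304 = -268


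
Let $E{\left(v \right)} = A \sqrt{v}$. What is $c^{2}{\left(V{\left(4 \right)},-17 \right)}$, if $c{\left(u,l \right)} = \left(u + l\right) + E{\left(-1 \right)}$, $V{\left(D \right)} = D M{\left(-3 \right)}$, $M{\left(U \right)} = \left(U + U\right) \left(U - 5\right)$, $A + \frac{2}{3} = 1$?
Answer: $\frac{275624}{9} + \frac{350 i}{3} \approx 30625.0 + 116.67 i$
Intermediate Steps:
$A = \frac{1}{3}$ ($A = - \frac{2}{3} + 1 = \frac{1}{3} \approx 0.33333$)
$E{\left(v \right)} = \frac{\sqrt{v}}{3}$
$M{\left(U \right)} = 2 U \left(-5 + U\right)$
$V{\left(D \right)} = 48 D$ ($V{\left(D \right)} = D 2 \left(-3\right) \left(-5 - 3\right) = D 2 \left(-3\right) \left(-8\right) = D 48 = 48 D$)
$c{\left(u,l \right)} = l + u + \frac{i}{3}$ ($c{\left(u,l \right)} = \left(u + l\right) + \frac{\sqrt{-1}}{3} = \left(l + u\right) + \frac{i}{3} = l + u + \frac{i}{3}$)
$c^{2}{\left(V{\left(4 \right)},-17 \right)} = \left(-17 + 48 \cdot 4 + \frac{i}{3}\right)^{2} = \left(-17 + 192 + \frac{i}{3}\right)^{2} = \left(175 + \frac{i}{3}\right)^{2}$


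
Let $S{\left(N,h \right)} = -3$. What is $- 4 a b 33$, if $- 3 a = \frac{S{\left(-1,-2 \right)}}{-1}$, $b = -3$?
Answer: $-396$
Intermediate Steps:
$a = -1$ ($a = - \frac{\left(-3\right) \frac{1}{-1}}{3} = - \frac{\left(-3\right) \left(-1\right)}{3} = \left(- \frac{1}{3}\right) 3 = -1$)
$- 4 a b 33 = \left(-4\right) \left(-1\right) \left(-3\right) 33 = 4 \left(-3\right) 33 = \left(-12\right) 33 = -396$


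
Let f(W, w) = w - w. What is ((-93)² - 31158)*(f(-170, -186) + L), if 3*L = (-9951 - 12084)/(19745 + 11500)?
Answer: 11021907/2083 ≈ 5291.4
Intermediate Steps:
f(W, w) = 0
L = -1469/6249 (L = ((-9951 - 12084)/(19745 + 11500))/3 = (-22035/31245)/3 = (-22035*1/31245)/3 = (⅓)*(-1469/2083) = -1469/6249 ≈ -0.23508)
((-93)² - 31158)*(f(-170, -186) + L) = ((-93)² - 31158)*(0 - 1469/6249) = (8649 - 31158)*(-1469/6249) = -22509*(-1469/6249) = 11021907/2083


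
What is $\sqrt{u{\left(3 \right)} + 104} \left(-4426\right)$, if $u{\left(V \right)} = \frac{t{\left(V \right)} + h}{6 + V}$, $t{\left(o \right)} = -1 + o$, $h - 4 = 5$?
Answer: $- \frac{4426 \sqrt{947}}{3} \approx -45401.0$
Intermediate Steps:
$h = 9$ ($h = 4 + 5 = 9$)
$u{\left(V \right)} = \frac{8 + V}{6 + V}$ ($u{\left(V \right)} = \frac{\left(-1 + V\right) + 9}{6 + V} = \frac{8 + V}{6 + V}$)
$\sqrt{u{\left(3 \right)} + 104} \left(-4426\right) = \sqrt{\frac{8 + 3}{6 + 3} + 104} \left(-4426\right) = \sqrt{\frac{1}{9} \cdot 11 + 104} \left(-4426\right) = \sqrt{\frac{11}{9} + 104} \left(-4426\right) = \sqrt{\frac{947}{9}} \left(-4426\right) = \frac{\sqrt{947}}{3} \left(-4426\right) = - \frac{4426 \sqrt{947}}{3}$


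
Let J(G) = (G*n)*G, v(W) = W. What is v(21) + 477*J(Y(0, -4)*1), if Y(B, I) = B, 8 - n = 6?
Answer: 21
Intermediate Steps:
n = 2 (n = 8 - 1*6 = 8 - 6 = 2)
J(G) = 2*G² (J(G) = (G*2)*G = (2*G)*G = 2*G²)
v(21) + 477*J(Y(0, -4)*1) = 21 + 477*(2*(0*1)²) = 21 + 477*(2*0²) = 21 + 477*(2*0) = 21 + 477*0 = 21 + 0 = 21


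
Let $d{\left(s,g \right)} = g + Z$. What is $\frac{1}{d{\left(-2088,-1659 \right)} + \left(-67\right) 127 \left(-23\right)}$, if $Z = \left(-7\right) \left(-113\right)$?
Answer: $\frac{1}{194839} \approx 5.1324 \cdot 10^{-6}$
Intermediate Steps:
$Z = 791$
$d{\left(s,g \right)} = 791 + g$ ($d{\left(s,g \right)} = g + 791 = 791 + g$)
$\frac{1}{d{\left(-2088,-1659 \right)} + \left(-67\right) 127 \left(-23\right)} = \frac{1}{\left(791 - 1659\right) + \left(-67\right) 127 \left(-23\right)} = \frac{1}{-868 - -195707} = \frac{1}{-868 + 195707} = \frac{1}{194839}$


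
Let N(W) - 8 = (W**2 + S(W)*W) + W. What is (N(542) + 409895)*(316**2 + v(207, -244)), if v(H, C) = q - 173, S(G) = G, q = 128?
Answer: 99608683103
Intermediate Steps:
v(H, C) = -45 (v(H, C) = 128 - 173 = -45)
N(W) = 8 + W + 2*W**2 (N(W) = 8 + ((W**2 + W*W) + W) = 8 + ((W**2 + W**2) + W) = 8 + (2*W**2 + W) = 8 + (W + 2*W**2) = 8 + W + 2*W**2)
(N(542) + 409895)*(316**2 + v(207, -244)) = ((8 + 542 + 2*542**2) + 409895)*(316**2 - 45) = ((8 + 542 + 2*293764) + 409895)*(99856 - 45) = ((8 + 542 + 587528) + 409895)*99811 = (588078 + 409895)*99811 = 997973*99811 = 99608683103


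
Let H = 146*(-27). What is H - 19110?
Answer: -23052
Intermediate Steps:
H = -3942
H - 19110 = -3942 - 19110 = -23052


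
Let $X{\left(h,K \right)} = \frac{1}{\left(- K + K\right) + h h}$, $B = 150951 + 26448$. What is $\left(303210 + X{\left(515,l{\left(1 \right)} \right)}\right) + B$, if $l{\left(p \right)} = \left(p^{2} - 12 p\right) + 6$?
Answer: $\frac{127469522026}{265225} \approx 4.8061 \cdot 10^{5}$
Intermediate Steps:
$l{\left(p \right)} = 6 + p^{2} - 12 p$
$B = 177399$
$X{\left(h,K \right)} = \frac{1}{h^{2}}$ ($X{\left(h,K \right)} = \frac{1}{0 + h^{2}} = \frac{1}{h^{2}}$)
$\left(303210 + X{\left(515,l{\left(1 \right)} \right)}\right) + B = \left(303210 + \frac{1}{265225}\right) + 177399 = \frac{80418872251}{265225} + 177399 = \frac{127469522026}{265225}$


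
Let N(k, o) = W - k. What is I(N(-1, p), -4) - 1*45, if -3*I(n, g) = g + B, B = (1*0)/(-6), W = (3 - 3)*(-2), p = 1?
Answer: -131/3 ≈ -43.667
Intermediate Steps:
W = 0 (W = 0*(-2) = 0)
B = 0 (B = 0*(-⅙) = 0)
N(k, o) = -k (N(k, o) = 0 - k = -k)
I(n, g) = -g/3 (I(n, g) = -(g + 0)/3 = -g/3)
I(N(-1, p), -4) - 1*45 = -⅓*(-4) - 1*45 = 4/3 - 45 = -131/3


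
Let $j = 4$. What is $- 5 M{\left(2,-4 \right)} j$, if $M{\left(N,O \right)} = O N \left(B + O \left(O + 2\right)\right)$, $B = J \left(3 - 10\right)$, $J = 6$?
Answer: $-5440$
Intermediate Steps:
$B = -42$ ($B = 6 \left(3 - 10\right) = 6 \left(-7\right) = -42$)
$M{\left(N,O \right)} = N O \left(-42 + O \left(2 + O\right)\right)$ ($M{\left(N,O \right)} = O N \left(-42 + O \left(O + 2\right)\right) = N O \left(-42 + O \left(2 + O\right)\right)$)
$- 5 M{\left(2,-4 \right)} j = - 5 \cdot 2 \left(-4\right) \left(-42 + \left(-4\right)^{2} + 2 \left(-4\right)\right) 4 = - 5 \cdot 2 \left(-4\right) \left(-42 + 16 - 8\right) 4 = - 5 \cdot 2 \left(-4\right) \left(-34\right) 4 = \left(-5\right) 272 \cdot 4 = \left(-1360\right) 4 = -5440$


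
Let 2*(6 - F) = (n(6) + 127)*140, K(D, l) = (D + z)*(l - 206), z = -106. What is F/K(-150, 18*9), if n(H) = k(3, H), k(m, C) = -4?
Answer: -2151/2816 ≈ -0.76385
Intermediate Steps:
n(H) = -4
K(D, l) = (-206 + l)*(-106 + D) (K(D, l) = (D - 106)*(l - 206) = (-106 + D)*(-206 + l) = (-206 + l)*(-106 + D))
F = -8604 (F = 6 - (-4 + 127)*140/2 = 6 - 123*140/2 = 6 - ½*17220 = 6 - 8610 = -8604)
F/K(-150, 18*9) = -8604/(21836 - 206*(-150) - 1908*9 - 2700*9) = -8604/(21836 + 30900 - 106*162 - 150*162) = -8604/(21836 + 30900 - 17172 - 24300) = -8604/11264 = -8604*1/11264 = -2151/2816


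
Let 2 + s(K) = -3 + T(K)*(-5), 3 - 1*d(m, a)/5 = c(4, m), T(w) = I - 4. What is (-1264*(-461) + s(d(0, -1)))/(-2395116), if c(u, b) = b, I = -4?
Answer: -582739/2395116 ≈ -0.24330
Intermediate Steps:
T(w) = -8 (T(w) = -4 - 4 = -8)
d(m, a) = 15 - 5*m
s(K) = 35 (s(K) = -2 + (-3 - 8*(-5)) = -2 + (-3 + 40) = -2 + 37 = 35)
(-1264*(-461) + s(d(0, -1)))/(-2395116) = (-1264*(-461) + 35)/(-2395116) = (582704 + 35)*(-1/2395116) = 582739*(-1/2395116) = -582739/2395116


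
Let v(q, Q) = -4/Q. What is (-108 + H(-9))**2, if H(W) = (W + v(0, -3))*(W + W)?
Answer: 900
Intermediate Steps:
H(W) = 2*W*(4/3 + W) (H(W) = (W - 4/(-3))*(W + W) = (W - 4*(-1/3))*(2*W) = (W + 4/3)*(2*W) = (4/3 + W)*(2*W) = 2*W*(4/3 + W))
(-108 + H(-9))**2 = (-108 + (2/3)*(-9)*(4 + 3*(-9)))**2 = (-108 + (2/3)*(-9)*(4 - 27))**2 = (-108 + (2/3)*(-9)*(-23))**2 = (-108 + 138)**2 = 30**2 = 900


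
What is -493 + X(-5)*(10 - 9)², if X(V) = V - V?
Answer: -493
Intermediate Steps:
X(V) = 0
-493 + X(-5)*(10 - 9)² = -493 + 0*(10 - 9)² = -493 + 0*1² = -493 + 0*1 = -493 + 0 = -493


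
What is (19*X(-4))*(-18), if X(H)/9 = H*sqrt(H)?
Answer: 24624*I ≈ 24624.0*I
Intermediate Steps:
X(H) = 9*H**(3/2) (X(H) = 9*(H*sqrt(H)) = 9*H**(3/2))
(19*X(-4))*(-18) = (19*(9*(-4)**(3/2)))*(-18) = (19*(9*(-8*I)))*(-18) = (19*(-72*I))*(-18) = -1368*I*(-18) = 24624*I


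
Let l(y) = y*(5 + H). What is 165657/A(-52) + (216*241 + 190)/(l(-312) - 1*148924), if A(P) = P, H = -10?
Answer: -6103648735/1915732 ≈ -3186.1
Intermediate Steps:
l(y) = -5*y (l(y) = y*(5 - 10) = y*(-5) = -5*y)
165657/A(-52) + (216*241 + 190)/(l(-312) - 1*148924) = 165657/(-52) + (216*241 + 190)/(-5*(-312) - 1*148924) = 165657*(-1/52) + (52056 + 190)/(1560 - 148924) = -165657/52 + 52246/(-147364) = -165657/52 + 52246*(-1/147364) = -165657/52 - 26123/73682 = -6103648735/1915732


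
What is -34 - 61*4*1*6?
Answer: -1498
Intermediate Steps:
-34 - 61*4*1*6 = -34 - 244*6 = -34 - 61*24 = -34 - 1464 = -1498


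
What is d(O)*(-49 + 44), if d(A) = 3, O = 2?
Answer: -15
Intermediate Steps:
d(O)*(-49 + 44) = 3*(-49 + 44) = 3*(-5) = -15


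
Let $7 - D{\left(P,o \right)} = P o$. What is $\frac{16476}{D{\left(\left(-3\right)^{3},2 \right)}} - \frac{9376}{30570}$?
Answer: $\frac{251549692}{932385} \approx 269.79$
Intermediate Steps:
$D{\left(P,o \right)} = 7 - P o$
$\frac{16476}{D{\left(\left(-3\right)^{3},2 \right)}} - \frac{9376}{30570} = \frac{16476}{7 - \left(-3\right)^{3} \cdot 2} - \frac{9376}{30570} = \frac{16476}{7 - \left(-27\right) 2} - \frac{4688}{15285} = \frac{16476}{7 + 54} - \frac{4688}{15285} = \frac{16476}{61} - \frac{4688}{15285} = \frac{251549692}{932385}$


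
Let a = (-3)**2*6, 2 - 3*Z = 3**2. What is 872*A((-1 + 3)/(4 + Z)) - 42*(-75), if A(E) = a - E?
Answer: 245958/5 ≈ 49192.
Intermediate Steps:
Z = -7/3 (Z = 2/3 - 1/3*3**2 = 2/3 - 1/3*9 = 2/3 - 3 = -7/3 ≈ -2.3333)
a = 54 (a = 9*6 = 54)
A(E) = 54 - E
872*A((-1 + 3)/(4 + Z)) - 42*(-75) = 872*(54 - (-1 + 3)/(4 - 7/3)) - 42*(-75) = 872*(54 - 2/5/3) + 3150 = 872*(54 - 2*3/5) + 3150 = 872*(54 - 1*6/5) + 3150 = 872*(54 - 6/5) + 3150 = 872*(264/5) + 3150 = 230208/5 + 3150 = 245958/5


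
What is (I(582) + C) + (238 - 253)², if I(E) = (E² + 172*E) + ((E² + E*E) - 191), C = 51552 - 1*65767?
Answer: 1102095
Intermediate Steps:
C = -14215 (C = 51552 - 65767 = -14215)
I(E) = -191 + 3*E² + 172*E (I(E) = (E² + 172*E) + ((E² + E²) - 191) = (E² + 172*E) + (2*E² - 191) = (E² + 172*E) + (-191 + 2*E²) = -191 + 3*E² + 172*E)
(I(582) + C) + (238 - 253)² = ((-191 + 3*582² + 172*582) - 14215) + (238 - 253)² = ((-191 + 3*338724 + 100104) - 14215) + (-15)² = ((-191 + 1016172 + 100104) - 14215) + 225 = (1116085 - 14215) + 225 = 1101870 + 225 = 1102095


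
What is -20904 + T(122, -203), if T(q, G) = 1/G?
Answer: -4243513/203 ≈ -20904.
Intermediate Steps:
-20904 + T(122, -203) = -20904 + 1/(-203) = -20904 - 1/203 = -4243513/203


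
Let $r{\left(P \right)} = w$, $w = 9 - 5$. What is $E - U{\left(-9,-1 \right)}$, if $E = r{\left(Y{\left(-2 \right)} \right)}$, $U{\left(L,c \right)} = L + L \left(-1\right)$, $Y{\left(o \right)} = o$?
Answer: $4$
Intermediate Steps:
$w = 4$ ($w = 9 - 5 = 4$)
$r{\left(P \right)} = 4$
$U{\left(L,c \right)} = 0$ ($U{\left(L,c \right)} = L - L = 0$)
$E = 4$
$E - U{\left(-9,-1 \right)} = 4 - 0 = 4 + 0 = 4$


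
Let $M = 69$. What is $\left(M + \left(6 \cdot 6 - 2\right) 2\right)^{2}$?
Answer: $18769$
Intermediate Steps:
$\left(M + \left(6 \cdot 6 - 2\right) 2\right)^{2} = \left(69 + \left(6 \cdot 6 - 2\right) 2\right)^{2} = \left(69 + \left(36 - 2\right) 2\right)^{2} = \left(69 + 34 \cdot 2\right)^{2} = \left(69 + 68\right)^{2} = 137^{2} = 18769$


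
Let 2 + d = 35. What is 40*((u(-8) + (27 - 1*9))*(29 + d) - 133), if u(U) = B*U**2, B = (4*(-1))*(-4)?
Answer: 2578840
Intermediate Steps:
d = 33 (d = -2 + 35 = 33)
B = 16 (B = -4*(-4) = 16)
u(U) = 16*U**2
40*((u(-8) + (27 - 1*9))*(29 + d) - 133) = 40*((16*(-8)**2 + (27 - 1*9))*(29 + 33) - 133) = 40*((16*64 + (27 - 9))*62 - 133) = 40*((1024 + 18)*62 - 133) = 40*(1042*62 - 133) = 40*(64604 - 133) = 40*64471 = 2578840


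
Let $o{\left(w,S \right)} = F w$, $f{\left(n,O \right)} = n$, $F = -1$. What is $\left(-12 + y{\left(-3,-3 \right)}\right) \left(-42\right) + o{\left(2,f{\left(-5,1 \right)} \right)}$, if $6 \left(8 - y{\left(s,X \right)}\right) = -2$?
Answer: $152$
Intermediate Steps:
$y{\left(s,X \right)} = \frac{25}{3}$ ($y{\left(s,X \right)} = 8 - - \frac{1}{3} = 8 + \frac{1}{3} = \frac{25}{3}$)
$o{\left(w,S \right)} = - w$
$\left(-12 + y{\left(-3,-3 \right)}\right) \left(-42\right) + o{\left(2,f{\left(-5,1 \right)} \right)} = \left(-12 + \frac{25}{3}\right) \left(-42\right) - 2 = \left(- \frac{11}{3}\right) \left(-42\right) - 2 = 154 - 2 = 152$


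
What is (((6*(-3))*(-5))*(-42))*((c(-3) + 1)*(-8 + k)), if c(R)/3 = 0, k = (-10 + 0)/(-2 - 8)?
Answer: 26460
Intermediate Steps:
k = 1 (k = -10/(-10) = -10*(-⅒) = 1)
c(R) = 0 (c(R) = 3*0 = 0)
(((6*(-3))*(-5))*(-42))*((c(-3) + 1)*(-8 + k)) = (((6*(-3))*(-5))*(-42))*((0 + 1)*(-8 + 1)) = (-18*(-5)*(-42))*(1*(-7)) = (90*(-42))*(-7) = -3780*(-7) = 26460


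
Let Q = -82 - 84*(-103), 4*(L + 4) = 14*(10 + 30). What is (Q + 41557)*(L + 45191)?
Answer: 2272106529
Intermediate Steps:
L = 136 (L = -4 + (14*(10 + 30))/4 = -4 + (14*40)/4 = -4 + (1/4)*560 = -4 + 140 = 136)
Q = 8570 (Q = -82 + 8652 = 8570)
(Q + 41557)*(L + 45191) = (8570 + 41557)*(136 + 45191) = 50127*45327 = 2272106529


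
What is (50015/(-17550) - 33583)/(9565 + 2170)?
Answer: -117886333/41189850 ≈ -2.8620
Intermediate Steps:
(50015/(-17550) - 33583)/(9565 + 2170) = (50015*(-1/17550) - 33583)/11735 = (-10003/3510 - 33583)*(1/11735) = -117886333/3510*1/11735 = -117886333/41189850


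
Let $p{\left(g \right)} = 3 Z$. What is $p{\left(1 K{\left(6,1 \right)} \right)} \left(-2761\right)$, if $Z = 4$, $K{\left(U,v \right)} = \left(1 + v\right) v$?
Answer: $-33132$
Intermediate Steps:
$K{\left(U,v \right)} = v \left(1 + v\right)$
$p{\left(g \right)} = 12$ ($p{\left(g \right)} = 3 \cdot 4 = 12$)
$p{\left(1 K{\left(6,1 \right)} \right)} \left(-2761\right) = 12 \left(-2761\right) = -33132$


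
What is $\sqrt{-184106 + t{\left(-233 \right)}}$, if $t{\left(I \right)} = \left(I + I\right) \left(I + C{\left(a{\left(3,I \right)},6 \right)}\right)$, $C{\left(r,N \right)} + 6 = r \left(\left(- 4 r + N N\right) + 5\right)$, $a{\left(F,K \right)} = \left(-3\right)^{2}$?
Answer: $i \sqrt{93702} \approx 306.11 i$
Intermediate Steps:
$a{\left(F,K \right)} = 9$
$C{\left(r,N \right)} = -6 + r \left(5 + N^{2} - 4 r\right)$ ($C{\left(r,N \right)} = -6 + r \left(\left(- 4 r + N N\right) + 5\right) = -6 + r \left(\left(- 4 r + N^{2}\right) + 5\right) = -6 + r \left(\left(N^{2} - 4 r\right) + 5\right) = -6 + r \left(5 + N^{2} - 4 r\right)$)
$t{\left(I \right)} = 2 I \left(39 + I\right)$ ($t{\left(I \right)} = \left(I + I\right) \left(I + \left(-6 - 4 \cdot 9^{2} + 5 \cdot 9 + 9 \cdot 6^{2}\right)\right) = 2 I \left(I + \left(-6 - 324 + 45 + 9 \cdot 36\right)\right) = 2 I \left(I + \left(-6 - 324 + 45 + 324\right)\right) = 2 I \left(I + 39\right) = 2 I \left(39 + I\right)$)
$\sqrt{-184106 + t{\left(-233 \right)}} = \sqrt{-184106 + 2 \left(-233\right) \left(39 - 233\right)} = \sqrt{-184106 + 2 \left(-233\right) \left(-194\right)} = \sqrt{-184106 + 90404} = \sqrt{-93702} = i \sqrt{93702}$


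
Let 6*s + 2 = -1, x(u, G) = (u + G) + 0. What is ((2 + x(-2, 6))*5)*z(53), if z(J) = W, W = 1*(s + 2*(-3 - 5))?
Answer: -495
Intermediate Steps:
x(u, G) = G + u (x(u, G) = (G + u) + 0 = G + u)
s = -½ (s = -⅓ + (⅙)*(-1) = -⅓ - ⅙ = -½ ≈ -0.50000)
W = -33/2 (W = 1*(-½ + 2*(-3 - 5)) = 1*(-½ + 2*(-8)) = 1*(-½ - 16) = 1*(-33/2) = -33/2 ≈ -16.500)
z(J) = -33/2
((2 + x(-2, 6))*5)*z(53) = ((2 + (6 - 2))*5)*(-33/2) = ((2 + 4)*5)*(-33/2) = (6*5)*(-33/2) = 30*(-33/2) = -495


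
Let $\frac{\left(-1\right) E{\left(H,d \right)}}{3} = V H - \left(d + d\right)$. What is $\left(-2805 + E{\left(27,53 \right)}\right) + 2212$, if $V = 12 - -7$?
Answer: $-1814$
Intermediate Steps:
$V = 19$ ($V = 12 + 7 = 19$)
$E{\left(H,d \right)} = - 57 H + 6 d$ ($E{\left(H,d \right)} = - 3 \left(19 H - \left(d + d\right)\right) = - 3 \left(19 H - 2 d\right) = - 3 \left(- 2 d + 19 H\right) = - 57 H + 6 d$)
$\left(-2805 + E{\left(27,53 \right)}\right) + 2212 = \left(-2805 + \left(\left(-57\right) 27 + 6 \cdot 53\right)\right) + 2212 = \left(-2805 + \left(-1539 + 318\right)\right) + 2212 = \left(-2805 - 1221\right) + 2212 = -4026 + 2212 = -1814$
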